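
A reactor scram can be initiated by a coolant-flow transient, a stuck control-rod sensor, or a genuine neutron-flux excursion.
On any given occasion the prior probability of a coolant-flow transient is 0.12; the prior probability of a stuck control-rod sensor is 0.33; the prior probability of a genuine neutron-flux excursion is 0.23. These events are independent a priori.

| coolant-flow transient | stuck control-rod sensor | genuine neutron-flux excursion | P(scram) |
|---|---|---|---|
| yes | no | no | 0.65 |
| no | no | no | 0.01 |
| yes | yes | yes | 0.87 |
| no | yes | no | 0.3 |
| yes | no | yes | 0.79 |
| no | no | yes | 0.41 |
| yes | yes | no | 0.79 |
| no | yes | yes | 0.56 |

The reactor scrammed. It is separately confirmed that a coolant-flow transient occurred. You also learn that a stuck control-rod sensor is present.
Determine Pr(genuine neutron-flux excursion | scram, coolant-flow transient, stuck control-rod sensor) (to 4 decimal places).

Pr(genuine neutron-flux excursion | scram, coolant-flow transient, stuck control-rod sensor) ≈ 0.2475

P(scram | coolant-flow transient, stuck control-rod sensor) = 0.79·0.77 + 0.87·0.23 = 0.608300 + 0.200100 = 0.808400
Restricting to configurations with genuine neutron-flux excursion present: 0.87·0.23 = 0.200100.
So P(genuine neutron-flux excursion | scram, coolant-flow transient, stuck control-rod sensor) = 0.200100/0.808400 ≈ 0.2475.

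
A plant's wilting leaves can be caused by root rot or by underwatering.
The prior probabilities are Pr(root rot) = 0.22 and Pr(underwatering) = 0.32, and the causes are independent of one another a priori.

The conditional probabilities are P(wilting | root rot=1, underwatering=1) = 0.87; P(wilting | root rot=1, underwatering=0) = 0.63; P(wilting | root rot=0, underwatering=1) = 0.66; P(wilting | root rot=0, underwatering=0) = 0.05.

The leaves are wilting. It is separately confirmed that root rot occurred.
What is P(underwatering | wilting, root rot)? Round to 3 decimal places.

P(wilting | root rot) = 0.63*0.68 + 0.87*0.32 = 0.428400 + 0.278400 = 0.706800
Of this, 0.278400 comes from 0.87*0.32 (the underwatering=true cases).
Hence the posterior is 0.278400/0.706800 ≈ 0.394.

P(underwatering | wilting, root rot) ≈ 0.394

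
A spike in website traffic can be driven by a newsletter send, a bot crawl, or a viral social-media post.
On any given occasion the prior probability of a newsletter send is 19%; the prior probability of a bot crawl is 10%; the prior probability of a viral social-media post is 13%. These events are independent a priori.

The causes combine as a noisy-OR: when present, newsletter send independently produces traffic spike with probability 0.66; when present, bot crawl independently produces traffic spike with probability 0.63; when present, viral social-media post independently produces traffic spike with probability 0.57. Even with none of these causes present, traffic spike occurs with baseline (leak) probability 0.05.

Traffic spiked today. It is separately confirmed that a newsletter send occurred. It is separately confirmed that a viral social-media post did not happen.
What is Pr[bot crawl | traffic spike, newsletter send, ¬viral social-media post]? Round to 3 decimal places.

Under noisy-OR, P(traffic spike | causes) = 1 − (1−0.05)·∏(1−qᵢ) over the active causes.
Sum P(traffic spike|·) weighted by the priors over both values of bot crawl:
  P(traffic spike | newsletter send, ¬viral social-media post) = 0.677×0.9 + 0.88049×0.1
        = 0.609300 + 0.088049 = 0.697349
The terms with bot crawl present sum to 0.088049, so
  P(bot crawl | traffic spike, newsletter send, ¬viral social-media post) = 0.088049 / 0.697349 ≈ 0.126

Pr[bot crawl | traffic spike, newsletter send, ¬viral social-media post] ≈ 0.126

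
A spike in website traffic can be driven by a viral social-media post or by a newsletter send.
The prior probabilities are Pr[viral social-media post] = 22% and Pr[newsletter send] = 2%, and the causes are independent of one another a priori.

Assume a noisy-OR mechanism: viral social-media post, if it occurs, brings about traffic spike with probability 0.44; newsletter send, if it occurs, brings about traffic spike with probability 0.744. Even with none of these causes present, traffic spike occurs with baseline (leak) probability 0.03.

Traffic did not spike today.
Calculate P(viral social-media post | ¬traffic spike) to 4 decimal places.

P(viral social-media post | ¬traffic spike) ≈ 0.1364

Under noisy-OR, P(traffic spike | causes) = 1 − (1−0.03)·∏(1−qᵢ) over the active causes.
P(¬traffic spike) = 0.97*0.78*0.98 + 0.24832*0.78*0.02 + 0.5432*0.22*0.98 + 0.139059*0.22*0.02 = 0.741468 + 0.003874 + 0.117114 + 0.000612 = 0.863068
Restricting to configurations with viral social-media post present: 0.117114 + 0.000612 = 0.117726.
So P(viral social-media post | ¬traffic spike) = 0.117726/0.863068 ≈ 0.1364.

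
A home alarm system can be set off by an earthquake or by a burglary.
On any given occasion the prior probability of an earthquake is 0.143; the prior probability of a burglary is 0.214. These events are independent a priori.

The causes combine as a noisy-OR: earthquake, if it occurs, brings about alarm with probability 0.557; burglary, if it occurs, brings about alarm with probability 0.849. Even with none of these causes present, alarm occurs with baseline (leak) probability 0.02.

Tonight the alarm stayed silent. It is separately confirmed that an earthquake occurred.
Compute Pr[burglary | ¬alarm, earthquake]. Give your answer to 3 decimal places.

Pr[burglary | ¬alarm, earthquake] ≈ 0.039

Under noisy-OR, P(alarm | causes) = 1 − (1−0.02)·∏(1−qᵢ) over the active causes.
P(¬alarm | earthquake) = 0.43414·0.786 + 0.065555·0.214 = 0.341234 + 0.014029 = 0.355263
The burglary-present share is 0.065555·0.214 = 0.014029.
So P(burglary | ¬alarm, earthquake) = 0.014029/0.355263 ≈ 0.039.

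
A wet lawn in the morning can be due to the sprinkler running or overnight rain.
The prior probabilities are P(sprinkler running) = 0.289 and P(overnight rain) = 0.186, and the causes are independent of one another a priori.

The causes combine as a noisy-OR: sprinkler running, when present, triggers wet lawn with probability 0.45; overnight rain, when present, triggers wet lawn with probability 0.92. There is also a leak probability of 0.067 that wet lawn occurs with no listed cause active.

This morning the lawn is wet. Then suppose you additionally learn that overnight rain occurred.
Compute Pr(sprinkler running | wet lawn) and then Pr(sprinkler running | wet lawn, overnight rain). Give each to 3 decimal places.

Pr(sprinkler running | wet lawn) ≈ 0.508; Pr(sprinkler running | wet lawn, overnight rain) ≈ 0.296

Under noisy-OR, P(wet lawn | causes) = 1 − (1−0.067)·∏(1−qᵢ) over the active causes.
Enumerate the 4 (sprinkler running, overnight rain) configurations and weight by the priors:
  P(wet lawn) = 0.067×0.711×0.814 + 0.92536×0.711×0.186 + 0.48685×0.289×0.814 + 0.958948×0.289×0.186
        = 0.038777 + 0.122375 + 0.114530 + 0.051547 = 0.327229
Keeping only the sprinkler running-present terms gives 0.166077, so
  P(sprinkler running | wet lawn) = 0.166077 / 0.327229 ≈ 0.508

With the extra evidence:
P(wet lawn | overnight rain) = 0.92536×0.711 + 0.958948×0.289 = 0.657931 + 0.277136 = 0.935067
The sprinkler running-present share is 0.958948×0.289 = 0.277136.
So P(sprinkler running | wet lawn, overnight rain) = 0.277136/0.935067 ≈ 0.296.
This is intercausal reasoning (explaining away): once overnight rain accounts for the wet lawn, sprinkler running becomes less likely.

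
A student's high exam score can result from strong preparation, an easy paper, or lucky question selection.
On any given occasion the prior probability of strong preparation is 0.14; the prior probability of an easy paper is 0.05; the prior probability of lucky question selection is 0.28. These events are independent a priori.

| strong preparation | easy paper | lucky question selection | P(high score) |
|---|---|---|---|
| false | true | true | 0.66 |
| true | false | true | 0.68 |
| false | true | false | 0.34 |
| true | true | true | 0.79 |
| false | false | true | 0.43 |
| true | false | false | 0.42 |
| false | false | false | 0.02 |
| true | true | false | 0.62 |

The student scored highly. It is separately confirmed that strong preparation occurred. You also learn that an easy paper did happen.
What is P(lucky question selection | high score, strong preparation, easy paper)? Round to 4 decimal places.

P(lucky question selection | high score, strong preparation, easy paper) ≈ 0.3313

P(high score | strong preparation, easy paper) = 0.62×0.72 + 0.79×0.28 = 0.446400 + 0.221200 = 0.667600
Of this, 0.221200 comes from 0.79×0.28 (the lucky question selection=true cases).
P(lucky question selection | high score, strong preparation, easy paper) = 0.221200 / 0.667600 ≈ 0.3313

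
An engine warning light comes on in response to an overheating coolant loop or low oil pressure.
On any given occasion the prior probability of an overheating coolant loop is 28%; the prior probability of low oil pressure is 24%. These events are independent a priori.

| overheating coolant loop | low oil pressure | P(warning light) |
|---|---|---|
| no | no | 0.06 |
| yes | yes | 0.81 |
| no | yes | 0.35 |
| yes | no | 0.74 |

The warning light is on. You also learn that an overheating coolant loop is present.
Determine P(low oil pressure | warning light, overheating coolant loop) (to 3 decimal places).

P(warning light | overheating coolant loop) = 0.74*0.76 + 0.81*0.24 = 0.562400 + 0.194400 = 0.756800
Restricting to configurations with low oil pressure present: 0.81*0.24 = 0.194400.
So P(low oil pressure | warning light, overheating coolant loop) = 0.194400/0.756800 ≈ 0.257.

P(low oil pressure | warning light, overheating coolant loop) ≈ 0.257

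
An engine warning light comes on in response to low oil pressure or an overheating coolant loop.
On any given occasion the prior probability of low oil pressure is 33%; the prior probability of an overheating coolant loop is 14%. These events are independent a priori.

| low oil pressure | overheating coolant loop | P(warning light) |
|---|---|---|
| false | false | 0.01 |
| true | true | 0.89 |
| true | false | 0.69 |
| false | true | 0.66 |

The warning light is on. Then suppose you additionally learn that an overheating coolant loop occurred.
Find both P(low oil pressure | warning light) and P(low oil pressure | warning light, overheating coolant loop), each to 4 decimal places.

P(low oil pressure | warning light) ≈ 0.7778; P(low oil pressure | warning light, overheating coolant loop) ≈ 0.3991

For the numerator, keep only low oil pressure=true terms: 0.195822 + 0.041118 = 0.236940
Denominator P(warning light): 0.01×0.67×0.86 + 0.66×0.67×0.14 + 0.69×0.33×0.86 + 0.89×0.33×0.14 = 0.304610
Posterior = 0.236940 / 0.304610 ≈ 0.7778

Now condition on the additional information:
P(warning light | overheating coolant loop) = 0.66·0.67 + 0.89·0.33 = 0.442200 + 0.293700 = 0.735900
The low oil pressure-present share is 0.89·0.33 = 0.293700.
P(low oil pressure | warning light, overheating coolant loop) = 0.293700 / 0.735900 ≈ 0.3991
This is intercausal reasoning (explaining away): once overheating coolant loop accounts for the warning light, low oil pressure becomes less likely.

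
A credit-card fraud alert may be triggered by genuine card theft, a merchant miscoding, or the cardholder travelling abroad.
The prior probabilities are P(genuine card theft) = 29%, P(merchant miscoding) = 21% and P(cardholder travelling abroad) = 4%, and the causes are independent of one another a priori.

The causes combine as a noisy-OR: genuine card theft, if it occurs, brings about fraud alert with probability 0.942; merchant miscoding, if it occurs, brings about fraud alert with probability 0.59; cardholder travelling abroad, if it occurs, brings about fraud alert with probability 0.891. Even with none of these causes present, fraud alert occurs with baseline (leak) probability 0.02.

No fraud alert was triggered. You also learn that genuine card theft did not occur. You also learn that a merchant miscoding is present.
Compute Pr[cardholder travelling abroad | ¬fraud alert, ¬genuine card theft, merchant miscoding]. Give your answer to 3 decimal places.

Under noisy-OR, P(fraud alert | causes) = 1 − (1−0.02)·∏(1−qᵢ) over the active causes.
Sum P(¬fraud alert|·) weighted by the priors over both values of cardholder travelling abroad:
  P(¬fraud alert | ¬genuine card theft, merchant miscoding) = 0.4018×0.96 + 0.043796×0.04
        = 0.385728 + 0.001752 = 0.387480
Keeping only the cardholder travelling abroad-present terms gives 0.001752, so
  P(cardholder travelling abroad | ¬fraud alert, ¬genuine card theft, merchant miscoding) = 0.001752 / 0.387480 ≈ 0.005

Pr[cardholder travelling abroad | ¬fraud alert, ¬genuine card theft, merchant miscoding] ≈ 0.005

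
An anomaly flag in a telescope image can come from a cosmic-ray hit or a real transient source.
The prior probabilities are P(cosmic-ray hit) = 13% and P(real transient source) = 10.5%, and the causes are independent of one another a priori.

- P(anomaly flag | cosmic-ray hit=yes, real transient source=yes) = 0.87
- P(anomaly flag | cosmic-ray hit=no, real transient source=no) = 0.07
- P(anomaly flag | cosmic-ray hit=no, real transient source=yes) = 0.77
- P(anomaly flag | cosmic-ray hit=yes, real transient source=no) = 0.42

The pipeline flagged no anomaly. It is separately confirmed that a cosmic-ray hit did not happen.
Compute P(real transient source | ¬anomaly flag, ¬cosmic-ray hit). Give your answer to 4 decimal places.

P(real transient source | ¬anomaly flag, ¬cosmic-ray hit) ≈ 0.0282

Enumerate both values of real transient source and weight by the priors:
  P(¬anomaly flag | ¬cosmic-ray hit) = 0.93*0.895 + 0.23*0.105
        = 0.832350 + 0.024150 = 0.856500
The terms with real transient source present sum to 0.024150, so
  P(real transient source | ¬anomaly flag, ¬cosmic-ray hit) = 0.024150 / 0.856500 ≈ 0.0282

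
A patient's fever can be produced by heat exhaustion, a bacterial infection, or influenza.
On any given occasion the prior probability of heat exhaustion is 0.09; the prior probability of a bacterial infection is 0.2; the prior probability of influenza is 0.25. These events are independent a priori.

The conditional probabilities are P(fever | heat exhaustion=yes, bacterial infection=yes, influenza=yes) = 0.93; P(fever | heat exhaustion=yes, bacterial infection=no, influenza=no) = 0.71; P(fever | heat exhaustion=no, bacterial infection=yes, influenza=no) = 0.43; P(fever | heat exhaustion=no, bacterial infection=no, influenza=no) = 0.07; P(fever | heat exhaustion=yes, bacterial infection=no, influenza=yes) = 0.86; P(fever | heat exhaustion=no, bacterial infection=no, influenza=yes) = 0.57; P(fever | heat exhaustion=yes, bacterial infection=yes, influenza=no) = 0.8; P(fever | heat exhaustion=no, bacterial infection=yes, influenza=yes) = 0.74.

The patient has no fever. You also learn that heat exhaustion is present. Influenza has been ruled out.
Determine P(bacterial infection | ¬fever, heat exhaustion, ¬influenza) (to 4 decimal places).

P(¬fever | heat exhaustion, ¬influenza) = 0.29*0.8 + 0.2*0.2 = 0.232000 + 0.040000 = 0.272000
Restricting to configurations with bacterial infection present: 0.2*0.2 = 0.040000.
P(bacterial infection | ¬fever, heat exhaustion, ¬influenza) = 0.040000 / 0.272000 ≈ 0.1471

P(bacterial infection | ¬fever, heat exhaustion, ¬influenza) ≈ 0.1471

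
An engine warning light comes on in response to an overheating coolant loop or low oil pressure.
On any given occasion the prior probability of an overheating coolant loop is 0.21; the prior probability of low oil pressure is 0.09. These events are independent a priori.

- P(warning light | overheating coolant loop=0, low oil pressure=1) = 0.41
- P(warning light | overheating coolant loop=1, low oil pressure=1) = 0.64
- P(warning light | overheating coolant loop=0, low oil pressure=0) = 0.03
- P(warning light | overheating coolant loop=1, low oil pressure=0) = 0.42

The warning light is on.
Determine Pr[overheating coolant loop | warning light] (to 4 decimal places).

Pr[overheating coolant loop | warning light] ≈ 0.6455

Numerator (weight on configurations with overheating coolant loop): 0.080262 + 0.012096 = 0.092358
Denominator P(warning light): 0.03*0.79*0.91 + 0.41*0.79*0.09 + 0.42*0.21*0.91 + 0.64*0.21*0.09 = 0.143076
Posterior = 0.092358 / 0.143076 ≈ 0.6455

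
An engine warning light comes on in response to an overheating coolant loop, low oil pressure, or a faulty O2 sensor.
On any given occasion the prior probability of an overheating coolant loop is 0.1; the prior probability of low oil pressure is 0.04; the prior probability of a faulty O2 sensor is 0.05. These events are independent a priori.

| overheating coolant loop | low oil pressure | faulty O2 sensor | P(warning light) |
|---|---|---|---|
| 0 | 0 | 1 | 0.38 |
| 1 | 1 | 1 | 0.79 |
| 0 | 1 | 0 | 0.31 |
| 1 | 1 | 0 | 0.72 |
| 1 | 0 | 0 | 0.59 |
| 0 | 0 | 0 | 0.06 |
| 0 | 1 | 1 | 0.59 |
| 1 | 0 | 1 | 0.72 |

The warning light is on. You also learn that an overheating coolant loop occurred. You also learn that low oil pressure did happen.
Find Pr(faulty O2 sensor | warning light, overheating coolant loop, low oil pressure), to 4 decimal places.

Pr(faulty O2 sensor | warning light, overheating coolant loop, low oil pressure) ≈ 0.0546

By total probability over both values of faulty O2 sensor:
  P(warning light | overheating coolant loop, low oil pressure) = 0.72·0.95 + 0.79·0.05
        = 0.684000 + 0.039500 = 0.723500
The terms with faulty O2 sensor present sum to 0.039500, so
  P(faulty O2 sensor | warning light, overheating coolant loop, low oil pressure) = 0.039500 / 0.723500 ≈ 0.0546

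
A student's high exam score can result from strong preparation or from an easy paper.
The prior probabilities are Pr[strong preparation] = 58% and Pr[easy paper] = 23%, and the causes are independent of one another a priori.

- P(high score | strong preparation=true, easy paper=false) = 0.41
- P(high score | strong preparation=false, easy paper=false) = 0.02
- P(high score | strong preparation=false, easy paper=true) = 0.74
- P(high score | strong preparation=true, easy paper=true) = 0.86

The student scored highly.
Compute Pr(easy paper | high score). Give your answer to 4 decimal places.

P(high score) = 0.02*0.42*0.77 + 0.74*0.42*0.23 + 0.41*0.58*0.77 + 0.86*0.58*0.23 = 0.006468 + 0.071484 + 0.183106 + 0.114724 = 0.375782
Restricting to configurations with easy paper present: 0.071484 + 0.114724 = 0.186208.
So P(easy paper | high score) = 0.186208/0.375782 ≈ 0.4955.

Pr(easy paper | high score) ≈ 0.4955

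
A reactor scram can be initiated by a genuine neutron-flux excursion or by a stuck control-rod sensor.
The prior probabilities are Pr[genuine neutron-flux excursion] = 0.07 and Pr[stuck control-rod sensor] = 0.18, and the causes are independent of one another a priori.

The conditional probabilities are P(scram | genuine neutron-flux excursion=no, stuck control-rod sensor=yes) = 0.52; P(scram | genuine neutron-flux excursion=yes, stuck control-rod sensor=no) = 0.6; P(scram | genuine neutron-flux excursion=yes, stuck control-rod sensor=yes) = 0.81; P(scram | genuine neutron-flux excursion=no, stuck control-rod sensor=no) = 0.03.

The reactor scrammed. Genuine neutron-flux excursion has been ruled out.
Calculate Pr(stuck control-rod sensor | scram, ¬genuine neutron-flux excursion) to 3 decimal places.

P(scram | ¬genuine neutron-flux excursion) = 0.03×0.82 + 0.52×0.18 = 0.024600 + 0.093600 = 0.118200
Restricting to configurations with stuck control-rod sensor present: 0.52×0.18 = 0.093600.
P(stuck control-rod sensor | scram, ¬genuine neutron-flux excursion) = 0.093600 / 0.118200 ≈ 0.792

Pr(stuck control-rod sensor | scram, ¬genuine neutron-flux excursion) ≈ 0.792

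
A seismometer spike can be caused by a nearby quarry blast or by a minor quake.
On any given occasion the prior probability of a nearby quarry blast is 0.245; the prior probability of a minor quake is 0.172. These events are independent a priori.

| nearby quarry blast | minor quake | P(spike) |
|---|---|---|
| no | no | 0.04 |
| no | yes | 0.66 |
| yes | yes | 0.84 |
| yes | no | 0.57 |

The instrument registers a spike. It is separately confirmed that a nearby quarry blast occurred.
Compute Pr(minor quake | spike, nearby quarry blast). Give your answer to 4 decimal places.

Numerator (weight on configurations with minor quake): 0.84×0.172 = 0.144480
Normalizer over all consistent configurations: 0.57×0.828 + 0.84×0.172 = 0.616440
P(minor quake | spike, nearby quarry blast) = 0.144480/0.616440 ≈ 0.2344

Pr(minor quake | spike, nearby quarry blast) ≈ 0.2344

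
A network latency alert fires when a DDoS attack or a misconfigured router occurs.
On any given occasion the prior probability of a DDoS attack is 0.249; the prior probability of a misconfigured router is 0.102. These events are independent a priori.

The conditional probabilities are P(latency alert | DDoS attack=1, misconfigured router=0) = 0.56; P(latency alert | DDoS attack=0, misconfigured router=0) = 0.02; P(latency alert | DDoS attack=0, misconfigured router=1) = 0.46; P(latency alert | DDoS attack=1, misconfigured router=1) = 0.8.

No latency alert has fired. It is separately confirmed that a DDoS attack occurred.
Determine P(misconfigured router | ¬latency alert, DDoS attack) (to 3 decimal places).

Enumerate both values of misconfigured router and weight by the priors:
  P(¬latency alert | DDoS attack) = 0.44·0.898 + 0.2·0.102
        = 0.395120 + 0.020400 = 0.415520
The terms with misconfigured router present sum to 0.020400, so
  P(misconfigured router | ¬latency alert, DDoS attack) = 0.020400 / 0.415520 ≈ 0.049

P(misconfigured router | ¬latency alert, DDoS attack) ≈ 0.049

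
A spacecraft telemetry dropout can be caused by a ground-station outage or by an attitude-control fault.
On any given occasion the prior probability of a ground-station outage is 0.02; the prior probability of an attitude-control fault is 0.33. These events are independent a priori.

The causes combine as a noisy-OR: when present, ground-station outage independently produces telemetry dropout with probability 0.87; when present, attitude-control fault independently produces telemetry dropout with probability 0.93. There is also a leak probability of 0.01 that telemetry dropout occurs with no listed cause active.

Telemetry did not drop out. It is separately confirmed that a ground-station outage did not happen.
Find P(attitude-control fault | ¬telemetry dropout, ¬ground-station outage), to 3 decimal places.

Under noisy-OR, P(telemetry dropout | causes) = 1 − (1−0.01)·∏(1−qᵢ) over the active causes.
P(¬telemetry dropout | ¬ground-station outage) = 0.99×0.67 + 0.0693×0.33 = 0.663300 + 0.022869 = 0.686169
The attitude-control fault-present share is 0.0693×0.33 = 0.022869.
So P(attitude-control fault | ¬telemetry dropout, ¬ground-station outage) = 0.022869/0.686169 ≈ 0.033.

P(attitude-control fault | ¬telemetry dropout, ¬ground-station outage) ≈ 0.033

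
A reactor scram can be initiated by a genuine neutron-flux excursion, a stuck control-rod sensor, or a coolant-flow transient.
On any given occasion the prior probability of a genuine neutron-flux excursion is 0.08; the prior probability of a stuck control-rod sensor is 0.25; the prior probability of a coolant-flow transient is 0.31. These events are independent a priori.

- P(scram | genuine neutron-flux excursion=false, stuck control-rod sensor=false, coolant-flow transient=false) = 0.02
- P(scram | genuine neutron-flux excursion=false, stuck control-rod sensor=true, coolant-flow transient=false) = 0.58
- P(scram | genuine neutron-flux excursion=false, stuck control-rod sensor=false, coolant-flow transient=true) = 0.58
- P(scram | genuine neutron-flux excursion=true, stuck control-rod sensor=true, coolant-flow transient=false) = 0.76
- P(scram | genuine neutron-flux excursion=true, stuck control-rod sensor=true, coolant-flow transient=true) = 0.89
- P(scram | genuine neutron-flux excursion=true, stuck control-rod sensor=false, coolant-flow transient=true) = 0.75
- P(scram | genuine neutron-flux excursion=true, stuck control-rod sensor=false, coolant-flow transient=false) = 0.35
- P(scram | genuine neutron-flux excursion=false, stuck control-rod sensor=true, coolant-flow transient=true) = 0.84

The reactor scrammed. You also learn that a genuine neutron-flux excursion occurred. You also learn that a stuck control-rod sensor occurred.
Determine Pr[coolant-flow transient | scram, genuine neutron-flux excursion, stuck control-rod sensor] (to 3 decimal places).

Enumerate both values of coolant-flow transient and weight by the priors:
  P(scram | genuine neutron-flux excursion, stuck control-rod sensor) = 0.76×0.69 + 0.89×0.31
        = 0.524400 + 0.275900 = 0.800300
Configurations with coolant-flow transient contribute 0.275900, so
  P(coolant-flow transient | scram, genuine neutron-flux excursion, stuck control-rod sensor) = 0.275900 / 0.800300 ≈ 0.345

Pr[coolant-flow transient | scram, genuine neutron-flux excursion, stuck control-rod sensor] ≈ 0.345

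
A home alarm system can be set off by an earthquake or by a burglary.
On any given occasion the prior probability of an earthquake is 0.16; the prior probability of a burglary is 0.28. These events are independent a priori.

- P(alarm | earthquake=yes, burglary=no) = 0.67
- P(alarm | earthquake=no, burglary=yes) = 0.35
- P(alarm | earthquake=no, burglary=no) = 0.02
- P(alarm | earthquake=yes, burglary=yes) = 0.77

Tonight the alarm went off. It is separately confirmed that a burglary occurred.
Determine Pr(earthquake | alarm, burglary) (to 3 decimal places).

Weight on earthquake=true, given the evidence: 0.77×0.16 = 0.123200
Normalizer over all consistent configurations: 0.35×0.84 + 0.77×0.16 = 0.417200
P(earthquake | alarm, burglary) = 0.123200/0.417200 ≈ 0.295

Pr(earthquake | alarm, burglary) ≈ 0.295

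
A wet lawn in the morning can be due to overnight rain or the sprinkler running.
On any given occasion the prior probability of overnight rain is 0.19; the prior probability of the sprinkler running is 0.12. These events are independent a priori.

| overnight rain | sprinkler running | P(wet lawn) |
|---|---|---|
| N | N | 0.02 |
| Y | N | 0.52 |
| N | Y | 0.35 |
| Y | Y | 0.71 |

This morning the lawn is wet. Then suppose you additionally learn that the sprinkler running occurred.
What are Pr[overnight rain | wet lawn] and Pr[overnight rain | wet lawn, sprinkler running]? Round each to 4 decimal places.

For the numerator, keep only overnight rain=true terms: 0.086944 + 0.016188 = 0.103132
Normalizer over all consistent configurations: 0.02*0.81*0.88 + 0.35*0.81*0.12 + 0.52*0.19*0.88 + 0.71*0.19*0.12 = 0.151408
P(overnight rain | wet lawn) = 0.103132/0.151408 ≈ 0.6812

With the extra evidence:
P(wet lawn | sprinkler running) = 0.35*0.81 + 0.71*0.19 = 0.283500 + 0.134900 = 0.418400
Of this, 0.134900 comes from 0.71*0.19 (the overnight rain=true cases).
P(overnight rain | wet lawn, sprinkler running) = 0.134900 / 0.418400 ≈ 0.3224
The drop from 0.6812 to 0.3224 is the explaining-away (discounting) effect.

Pr[overnight rain | wet lawn] ≈ 0.6812; Pr[overnight rain | wet lawn, sprinkler running] ≈ 0.3224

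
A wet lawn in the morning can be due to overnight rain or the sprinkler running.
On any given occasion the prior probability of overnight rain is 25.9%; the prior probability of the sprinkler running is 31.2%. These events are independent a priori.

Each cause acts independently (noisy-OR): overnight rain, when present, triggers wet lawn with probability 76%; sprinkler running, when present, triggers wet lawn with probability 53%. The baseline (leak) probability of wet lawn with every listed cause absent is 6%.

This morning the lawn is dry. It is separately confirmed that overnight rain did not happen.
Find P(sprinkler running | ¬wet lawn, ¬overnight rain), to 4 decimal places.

P(sprinkler running | ¬wet lawn, ¬overnight rain) ≈ 0.1757

Under noisy-OR, P(wet lawn | causes) = 1 − (1−0.06)·∏(1−qᵢ) over the active causes.
For the numerator, keep only sprinkler running=true terms: 0.4418·0.312 = 0.137842
Denominator P(¬wet lawn | ¬overnight rain): 0.94·0.688 + 0.4418·0.312 = 0.784562
P(sprinkler running | ¬wet lawn, ¬overnight rain) = 0.137842/0.784562 ≈ 0.1757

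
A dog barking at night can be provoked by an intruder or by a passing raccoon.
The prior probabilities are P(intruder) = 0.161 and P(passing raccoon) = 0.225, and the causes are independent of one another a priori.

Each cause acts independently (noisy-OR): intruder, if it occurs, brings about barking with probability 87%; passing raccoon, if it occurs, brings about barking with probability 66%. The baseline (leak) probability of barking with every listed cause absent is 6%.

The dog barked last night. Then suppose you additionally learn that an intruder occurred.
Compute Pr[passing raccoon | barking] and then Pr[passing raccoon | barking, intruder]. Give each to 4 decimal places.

Pr[passing raccoon | barking] ≈ 0.5235; Pr[passing raccoon | barking, intruder] ≈ 0.2407

Under noisy-OR, P(barking | causes) = 1 − (1−0.06)·∏(1−qᵢ) over the active causes.
P(barking) = 0.06×0.839×0.775 + 0.6804×0.839×0.225 + 0.8778×0.161×0.775 + 0.958452×0.161×0.225 = 0.039013 + 0.128443 + 0.109527 + 0.034720 = 0.311703
Restricting to configurations with passing raccoon present: 0.128443 + 0.034720 = 0.163163.
So P(passing raccoon | barking) = 0.163163/0.311703 ≈ 0.5235.

Now also conditioning on intruder=true:
P(barking | intruder) = 0.8778*0.775 + 0.958452*0.225 = 0.680295 + 0.215652 = 0.895947
Restricting to configurations with passing raccoon present: 0.958452*0.225 = 0.215652.
P(passing raccoon | barking, intruder) = 0.215652 / 0.895947 ≈ 0.2407
Conditioning on intruder lowers the posterior on passing raccoon: the classic explaining-away effect in a common-effect structure.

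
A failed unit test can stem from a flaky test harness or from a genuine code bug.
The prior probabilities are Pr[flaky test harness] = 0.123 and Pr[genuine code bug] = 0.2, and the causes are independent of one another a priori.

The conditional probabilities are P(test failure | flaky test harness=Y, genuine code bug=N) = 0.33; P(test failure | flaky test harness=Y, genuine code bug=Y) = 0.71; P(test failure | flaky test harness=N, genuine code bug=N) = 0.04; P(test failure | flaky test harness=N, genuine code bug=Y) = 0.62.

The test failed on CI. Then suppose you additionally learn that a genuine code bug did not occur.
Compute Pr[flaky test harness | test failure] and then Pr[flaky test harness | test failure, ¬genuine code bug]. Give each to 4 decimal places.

Pr[flaky test harness | test failure] ≈ 0.2674; Pr[flaky test harness | test failure, ¬genuine code bug] ≈ 0.5364

P(test failure) = 0.04·0.877·0.8 + 0.62·0.877·0.2 + 0.33·0.123·0.8 + 0.71·0.123·0.2 = 0.028064 + 0.108748 + 0.032472 + 0.017466 = 0.186750
Of this, 0.049938 comes from 0.032472 + 0.017466 (the flaky test harness=true cases).
P(flaky test harness | test failure) = 0.049938 / 0.186750 ≈ 0.2674

Now also conditioning on genuine code bug≠true:
Weight on flaky test harness=true, given the evidence: 0.33*0.123 = 0.040590
The normalizing constant is 0.04*0.877 + 0.33*0.123 = 0.075670
P(flaky test harness | test failure, ¬genuine code bug) = 0.040590/0.075670 ≈ 0.5364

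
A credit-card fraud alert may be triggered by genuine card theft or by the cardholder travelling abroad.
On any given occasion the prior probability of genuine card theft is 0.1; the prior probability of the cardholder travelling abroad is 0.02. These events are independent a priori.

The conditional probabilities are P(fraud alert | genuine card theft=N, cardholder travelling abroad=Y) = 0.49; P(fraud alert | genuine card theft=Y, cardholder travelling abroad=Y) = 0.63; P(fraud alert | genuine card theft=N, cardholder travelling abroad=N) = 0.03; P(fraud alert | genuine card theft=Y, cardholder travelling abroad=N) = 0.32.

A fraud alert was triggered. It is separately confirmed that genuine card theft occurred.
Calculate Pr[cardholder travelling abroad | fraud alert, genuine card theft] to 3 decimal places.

Pr[cardholder travelling abroad | fraud alert, genuine card theft] ≈ 0.039

P(fraud alert | genuine card theft) = 0.32×0.98 + 0.63×0.02 = 0.313600 + 0.012600 = 0.326200
Of this, 0.012600 comes from 0.63×0.02 (the cardholder travelling abroad=true cases).
Hence the posterior is 0.012600/0.326200 ≈ 0.039.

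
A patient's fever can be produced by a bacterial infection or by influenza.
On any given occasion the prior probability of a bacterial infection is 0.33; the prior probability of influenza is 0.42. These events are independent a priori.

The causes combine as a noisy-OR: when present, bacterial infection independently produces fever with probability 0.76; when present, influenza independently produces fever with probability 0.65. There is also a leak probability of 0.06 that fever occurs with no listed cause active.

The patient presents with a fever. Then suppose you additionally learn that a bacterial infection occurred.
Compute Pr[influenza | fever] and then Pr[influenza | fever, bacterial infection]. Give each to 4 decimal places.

Pr[influenza | fever] ≈ 0.6485; Pr[influenza | fever, bacterial infection] ≈ 0.4627

Under noisy-OR, P(fever | causes) = 1 − (1−0.06)·∏(1−qᵢ) over the active causes.
By total probability over the 4 (bacterial infection, influenza) configurations:
  P(fever) = 0.06*0.67*0.58 + 0.671*0.67*0.42 + 0.7744*0.33*0.58 + 0.92104*0.33*0.42
        = 0.023316 + 0.188819 + 0.148220 + 0.127656 = 0.488011
The terms with influenza present sum to 0.316475, so
  P(influenza | fever) = 0.316475 / 0.488011 ≈ 0.6485

Now condition on the additional information:
For the numerator, keep only influenza=true terms: 0.92104×0.42 = 0.386837
Normalizer over all consistent configurations: 0.7744×0.58 + 0.92104×0.42 = 0.835989
P(influenza | fever, bacterial infection) = 0.386837/0.835989 ≈ 0.4627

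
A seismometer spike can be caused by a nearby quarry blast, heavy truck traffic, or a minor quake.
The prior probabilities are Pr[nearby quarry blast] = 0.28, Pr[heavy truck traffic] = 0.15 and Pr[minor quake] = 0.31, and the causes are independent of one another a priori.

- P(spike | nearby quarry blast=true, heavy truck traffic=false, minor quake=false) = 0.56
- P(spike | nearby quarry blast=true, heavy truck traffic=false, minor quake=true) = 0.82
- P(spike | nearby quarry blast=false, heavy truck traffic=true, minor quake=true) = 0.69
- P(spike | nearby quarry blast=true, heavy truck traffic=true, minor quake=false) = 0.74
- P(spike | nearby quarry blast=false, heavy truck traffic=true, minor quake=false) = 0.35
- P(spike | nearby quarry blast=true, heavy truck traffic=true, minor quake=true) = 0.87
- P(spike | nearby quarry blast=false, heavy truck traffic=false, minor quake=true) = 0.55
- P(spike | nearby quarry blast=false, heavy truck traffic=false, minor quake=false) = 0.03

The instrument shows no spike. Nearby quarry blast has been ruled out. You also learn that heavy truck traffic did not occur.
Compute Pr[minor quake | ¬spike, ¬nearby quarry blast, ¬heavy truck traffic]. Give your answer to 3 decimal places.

By total probability over both values of minor quake:
  P(¬spike | ¬nearby quarry blast, ¬heavy truck traffic) = 0.97·0.69 + 0.45·0.31
        = 0.669300 + 0.139500 = 0.808800
Keeping only the minor quake-present terms gives 0.139500, so
  P(minor quake | ¬spike, ¬nearby quarry blast, ¬heavy truck traffic) = 0.139500 / 0.808800 ≈ 0.172

Pr[minor quake | ¬spike, ¬nearby quarry blast, ¬heavy truck traffic] ≈ 0.172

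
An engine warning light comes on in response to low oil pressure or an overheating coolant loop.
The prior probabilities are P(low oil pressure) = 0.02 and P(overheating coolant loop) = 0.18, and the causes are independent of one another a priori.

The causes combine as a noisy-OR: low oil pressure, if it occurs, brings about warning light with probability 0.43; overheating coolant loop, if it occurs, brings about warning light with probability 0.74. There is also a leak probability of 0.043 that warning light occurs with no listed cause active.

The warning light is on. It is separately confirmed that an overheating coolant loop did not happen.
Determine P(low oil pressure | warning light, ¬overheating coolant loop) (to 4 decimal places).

P(low oil pressure | warning light, ¬overheating coolant loop) ≈ 0.1774

Under noisy-OR, P(warning light | causes) = 1 − (1−0.043)·∏(1−qᵢ) over the active causes.
P(warning light | ¬overheating coolant loop) = 0.043*0.98 + 0.45451*0.02 = 0.042140 + 0.009090 = 0.051230
The low oil pressure-present share is 0.45451*0.02 = 0.009090.
So P(low oil pressure | warning light, ¬overheating coolant loop) = 0.009090/0.051230 ≈ 0.1774.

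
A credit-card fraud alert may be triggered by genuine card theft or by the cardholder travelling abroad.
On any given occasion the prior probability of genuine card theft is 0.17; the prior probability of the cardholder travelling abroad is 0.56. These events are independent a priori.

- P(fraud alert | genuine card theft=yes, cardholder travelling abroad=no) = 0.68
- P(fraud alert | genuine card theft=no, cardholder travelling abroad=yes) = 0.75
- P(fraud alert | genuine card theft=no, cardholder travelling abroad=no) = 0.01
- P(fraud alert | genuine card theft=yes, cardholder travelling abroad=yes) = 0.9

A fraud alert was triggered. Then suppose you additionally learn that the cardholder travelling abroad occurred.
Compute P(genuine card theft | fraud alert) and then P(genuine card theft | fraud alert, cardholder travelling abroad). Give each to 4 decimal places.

P(fraud alert) = 0.01×0.83×0.44 + 0.75×0.83×0.56 + 0.68×0.17×0.44 + 0.9×0.17×0.56 = 0.003652 + 0.348600 + 0.050864 + 0.085680 = 0.488796
The genuine card theft-present share is 0.050864 + 0.085680 = 0.136544.
So P(genuine card theft | fraud alert) = 0.136544/0.488796 ≈ 0.2793.

With the extra evidence:
Sum P(fraud alert|·) weighted by the priors over both values of genuine card theft:
  P(fraud alert | cardholder travelling abroad) = 0.75*0.83 + 0.9*0.17
        = 0.622500 + 0.153000 = 0.775500
Keeping only the genuine card theft-present terms gives 0.153000, so
  P(genuine card theft | fraud alert, cardholder travelling abroad) = 0.153000 / 0.775500 ≈ 0.1973
This is intercausal reasoning (explaining away): once cardholder travelling abroad accounts for the fraud alert, genuine card theft becomes less likely.

P(genuine card theft | fraud alert) ≈ 0.2793; P(genuine card theft | fraud alert, cardholder travelling abroad) ≈ 0.1973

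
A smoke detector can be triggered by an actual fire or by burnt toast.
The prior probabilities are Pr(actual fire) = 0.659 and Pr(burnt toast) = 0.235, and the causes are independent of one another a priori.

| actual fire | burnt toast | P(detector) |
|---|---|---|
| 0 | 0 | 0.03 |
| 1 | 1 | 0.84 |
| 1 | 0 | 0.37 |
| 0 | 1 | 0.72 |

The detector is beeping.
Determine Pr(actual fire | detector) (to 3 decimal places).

For the numerator, keep only actual fire=true terms: 0.186530 + 0.130087 = 0.316617
Normalizer over all consistent configurations: 0.03*0.341*0.765 + 0.72*0.341*0.235 + 0.37*0.659*0.765 + 0.84*0.659*0.235 = 0.382140
P(actual fire | detector) = 0.316617/0.382140 ≈ 0.829

Pr(actual fire | detector) ≈ 0.829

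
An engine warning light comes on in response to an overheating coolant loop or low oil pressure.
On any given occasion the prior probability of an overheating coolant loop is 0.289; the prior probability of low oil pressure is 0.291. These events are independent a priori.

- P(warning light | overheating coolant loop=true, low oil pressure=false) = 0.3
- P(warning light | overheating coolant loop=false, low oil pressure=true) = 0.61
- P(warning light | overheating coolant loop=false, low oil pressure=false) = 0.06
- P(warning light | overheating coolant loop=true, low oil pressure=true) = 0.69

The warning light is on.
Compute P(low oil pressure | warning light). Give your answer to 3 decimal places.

Sum P(warning light|·) weighted by the priors over the 4 (overheating coolant loop, low oil pressure) configurations:
  P(warning light) = 0.06·0.711·0.709 + 0.61·0.711·0.291 + 0.3·0.289·0.709 + 0.69·0.289·0.291
        = 0.030246 + 0.126210 + 0.061470 + 0.058028 = 0.275954
The terms with low oil pressure present sum to 0.184238, so
  P(low oil pressure | warning light) = 0.184238 / 0.275954 ≈ 0.668

P(low oil pressure | warning light) ≈ 0.668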